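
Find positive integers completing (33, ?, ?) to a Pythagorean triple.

We need the other leg and hypotenuse such that 33² + x² = c².
Take x = 544, c = 545: 33² + 544² = 1089 + 295936 = 297025 = 545² ✓
Triple: (33, 544, 545)

(33, 544, 545)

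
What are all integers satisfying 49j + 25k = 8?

Step 1: Compute gcd(49, 25) = 1.
Since 1 divides 8, solutions exist.

Step 2: Find a particular solution using extended Euclidean algorithm.
We get j₀ = -8, k₀ = 16.
Check: 49*-8 + 25*16 = 8 = 8 ✓

Step 3: Write the general solution.
j = -8 + (25/1)t = -8 + 25t
k = 16 - (49/1)t = 16 - 49t
for any integer t.

j = -8 + 25t, k = 16 - 49t for integer t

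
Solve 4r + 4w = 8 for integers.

Step 1: Check solvability.
gcd(4, 4) = 4
Since 4 divides 8, solutions exist.

Step 2: Apply extended Euclidean algorithm to find gcd.
We find integers such that 4*x0 + 4*y0 = 4

Step 3: Scale the particular solution.
Multiply by 8/4 = 2:
r = 0, w = 2

Step 4: Verify.
4*(0) + 4*(2) = 8 = 8 ✓

r = 0, w = 2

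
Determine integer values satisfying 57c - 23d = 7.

Step 1: Check solvability.
gcd(57, 23) = 1
Since 1 divides 7, solutions exist.

Step 2: Apply extended Euclidean algorithm to find gcd.
We find integers such that 57*x0 + 23*y0 = 1

Step 3: Scale the particular solution.
Multiply by 7/1 = 7:
c = -14, d = -35

Step 4: Verify.
57*(-14) - 23*(-35) = 7 = 7 ✓

c = -14, d = -35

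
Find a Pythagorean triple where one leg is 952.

We need the other leg and hypotenuse such that 952² + x² = c².
Take x = 495, c = 1073: 952² + 495² = 906304 + 245025 = 1151329 = 1073² ✓
Triple: (495, 952, 1073)

(495, 952, 1073)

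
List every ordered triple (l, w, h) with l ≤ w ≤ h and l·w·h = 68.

Iterate l from 1 to ⌊68^(1/3)⌋. For each l dividing 68, iterate w ≥ l with w dividing 68/l, and set h = 68/(l·w).
Triples found (4): (1×1×68), (1×2×34), (1×4×17), (2×2×17)

(1×1×68), (1×2×34), (1×4×17), (2×2×17)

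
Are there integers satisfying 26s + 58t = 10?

Step 1: Compute gcd(26, 58).
gcd(26, 58) = 2

Step 2: Check divisibility.
Does 2 divide 10? 10 = 2 x 5, so yes.

By the theorem on linear Diophantine equations, 26s + 58t = 10 has integer solutions if and only if gcd(26, 58) divides 10. Since 2 | 10, solutions exist.

Yes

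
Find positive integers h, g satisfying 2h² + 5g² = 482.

Try small values of h and check whether (482 - 2h²)/5 is a perfect square.
h = 9: 2·9² = 162, so 5g² = 482 - 162 = 320, giving g² = 64, g = 8.
Check: 2·9² + 5·8² = 162 + 320 = 482 ✓

h = 9, g = 8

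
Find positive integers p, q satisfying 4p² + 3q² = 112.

Try small values of p and check whether (112 - 4p²)/3 is a perfect square.
p = 4: 4·4² = 64, so 3q² = 112 - 64 = 48, giving q² = 16, q = 4.
Check: 4·4² + 3·4² = 64 + 48 = 112 ✓

p = 4, q = 4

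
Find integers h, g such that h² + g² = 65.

We need to find integers h, g > 0 such that h² + g² = 65.
Trying h = 1: g² = 65 - 1² = 65 - 1 = 64
g = 8
Check: 1² + 8² = 1 + 64 = 65 ✓

65 = 1² + 8²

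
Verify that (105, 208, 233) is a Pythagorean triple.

Compute a² + b² = 105² + 208² = 11025 + 43264 = 54289
Compute c² = 233² = 54289
Since 54289 = 54289, confirmed.

Yes, it is a Pythagorean triple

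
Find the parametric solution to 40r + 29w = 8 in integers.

Step 1: Compute gcd(40, 29) = 1.
Since 1 divides 8, solutions exist.

Step 2: Find a particular solution using extended Euclidean algorithm.
We get r₀ = 64, w₀ = -88.
Check: 40*64 + 29*-88 = 8 = 8 ✓

Step 3: Write the general solution.
r = 64 + (29/1)t = 64 + 29t
w = -88 - (40/1)t = -88 - 40t
for any integer t.

r = 64 + 29t, w = -88 - 40t for integer t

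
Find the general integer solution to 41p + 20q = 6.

Step 1: Compute gcd(41, 20) = 1.
Since 1 divides 6, solutions exist.

Step 2: Find a particular solution using extended Euclidean algorithm.
We get p₀ = 6, q₀ = -12.
Check: 41*6 + 20*-12 = 6 = 6 ✓

Step 3: Write the general solution.
p = 6 + (20/1)t = 6 + 20t
q = -12 - (41/1)t = -12 - 41t
for any integer t.

p = 6 + 20t, q = -12 - 41t for integer t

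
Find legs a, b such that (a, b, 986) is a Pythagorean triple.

We need a² + b² = 986² = 972196.
Trying: 950² + 264² = 902500 + 69696 = 972196 ✓

(950, 264, 986)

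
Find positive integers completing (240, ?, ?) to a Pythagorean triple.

We need the other leg and hypotenuse such that 240² + x² = c².
Take x = 161, c = 289: 240² + 161² = 57600 + 25921 = 83521 = 289² ✓
Triple: (161, 240, 289)

(161, 240, 289)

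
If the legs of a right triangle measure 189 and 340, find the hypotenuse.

c² = a² + b² = 189² + 340² = 35721 + 115600 = 151321
c = 389

389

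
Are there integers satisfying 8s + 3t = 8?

Step 1: Compute gcd(8, 3).
gcd(8, 3) = 1

Step 2: Check divisibility.
Does 1 divide 8? 8 = 1 x 8, so yes.

By the theorem on linear Diophantine equations, 8s + 3t = 8 has integer solutions if and only if gcd(8, 3) divides 8. Since 1 | 8, solutions exist.

Yes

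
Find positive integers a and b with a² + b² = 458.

We need to find integers a, b > 0 such that a² + b² = 458.
Trying a = 13: b² = 458 - 13² = 458 - 169 = 289
b = 17
Check: 13² + 17² = 169 + 289 = 458 ✓

458 = 13² + 17²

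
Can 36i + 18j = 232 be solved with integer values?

Step 1: Compute gcd(36, 18).
gcd(36, 18) = 18

Step 2: Check divisibility.
Does 18 divide 232? 232 = 18 x 12 + 16, so no.

By the theorem on linear Diophantine equations, 36i + 18j = 232 has integer solutions if and only if gcd(36, 18) divides 232. Since 18 does not divide 232, no solutions exist.

No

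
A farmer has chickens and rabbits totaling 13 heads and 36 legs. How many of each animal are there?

Let c = chickens, r = rabbits.
Heads: c + r = 13
Legs: 2c + 4r = 36
From the first equation, c = 13 - r. Substitute:
2(13 - r) + 4r = 36
26 + 2r = 36
r = (36 - 26)/2 = 5
c = 13 - 5 = 8

Chickens: 8, Rabbits: 5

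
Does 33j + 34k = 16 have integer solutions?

Step 1: Compute gcd(33, 34).
gcd(33, 34) = 1

Step 2: Check divisibility.
Does 1 divide 16? 16 = 1 x 16, so yes.

By the theorem on linear Diophantine equations, 33j + 34k = 16 has integer solutions if and only if gcd(33, 34) divides 16. Since 1 | 16, solutions exist.

Yes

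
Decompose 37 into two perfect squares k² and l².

We need to find integers k, l > 0 such that k² + l² = 37.
Trying k = 1: l² = 37 - 1² = 37 - 1 = 36
l = 6
Check: 1² + 6² = 1 + 36 = 37 ✓

37 = 1² + 6²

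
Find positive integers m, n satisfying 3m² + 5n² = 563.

Try small values of m and check whether (563 - 3m²)/5 is a perfect square.
m = 9: 3·9² = 243, so 5n² = 563 - 243 = 320, giving n² = 64, n = 8.
Check: 3·9² + 5·8² = 243 + 320 = 563 ✓

m = 9, n = 8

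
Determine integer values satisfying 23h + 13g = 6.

Step 1: Check solvability.
gcd(23, 13) = 1
Since 1 divides 6, solutions exist.

Step 2: Apply extended Euclidean algorithm to find gcd.
We find integers such that 23*x0 + 13*y0 = 1

Step 3: Scale the particular solution.
Multiply by 6/1 = 6:
h = 24, g = -42

Step 4: Verify.
23*(24) + 13*(-42) = 6 = 6 ✓

h = 24, g = -42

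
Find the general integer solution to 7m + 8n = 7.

Step 1: Compute gcd(7, 8) = 1.
Since 1 divides 7, solutions exist.

Step 2: Find a particular solution using extended Euclidean algorithm.
We get m₀ = -7, n₀ = 7.
Check: 7*-7 + 8*7 = 7 = 7 ✓

Step 3: Write the general solution.
m = -7 + (8/1)t = -7 + 8t
n = 7 - (7/1)t = 7 - 7t
for any integer t.

m = -7 + 8t, n = 7 - 7t for integer t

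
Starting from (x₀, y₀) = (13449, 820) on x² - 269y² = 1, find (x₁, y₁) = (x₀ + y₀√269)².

Solutions to x² - Dy² = 1 are generated by powers of (x₀ + y₀√D).
The next solution satisfies x₁ + y₁√269 = (x₀ + y₀√269)², giving:
x₁ = x₀² + 269y₀² = 13449² + 269·820² = 180875601 + 180875600 = 361751201
y₁ = 2x₀y₀ = 2·13449·820 = 22056360

Verify: 361751201² - 269·22056360² = 130863931424942401 - 130863931424942400 = 1 ✓

x = 361751201, y = 22056360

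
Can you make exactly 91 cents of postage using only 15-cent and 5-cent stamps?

We need non-negative x, y with 15x + 5y = 91.
gcd(15, 5) = 5, and 5 does not divide 91.
No integer solutions exist, so certainly no non-negative ones.

No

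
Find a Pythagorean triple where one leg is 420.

We need the other leg and hypotenuse such that 420² + x² = c².
Take x = 29, c = 421: 420² + 29² = 176400 + 841 = 177241 = 421² ✓
Triple: (29, 420, 421)

(29, 420, 421)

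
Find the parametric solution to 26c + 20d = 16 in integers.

Step 1: Compute gcd(26, 20) = 2.
Since 2 divides 16, solutions exist.

Step 2: Find a particular solution using extended Euclidean algorithm.
We get c₀ = -24, d₀ = 32.
Check: 26*-24 + 20*32 = 16 = 16 ✓

Step 3: Write the general solution.
c = -24 + (20/2)t = -24 + 10t
d = 32 - (26/2)t = 32 - 13t
for any integer t.

c = -24 + 10t, d = 32 - 13t for integer t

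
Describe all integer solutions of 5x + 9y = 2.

Step 1: Compute gcd(5, 9) = 1.
Since 1 divides 2, solutions exist.

Step 2: Find a particular solution using extended Euclidean algorithm.
We get x₀ = 4, y₀ = -2.
Check: 5*4 + 9*-2 = 2 = 2 ✓

Step 3: Write the general solution.
x = 4 + (9/1)t = 4 + 9t
y = -2 - (5/1)t = -2 - 5t
for any integer t.

x = 4 + 9t, y = -2 - 5t for integer t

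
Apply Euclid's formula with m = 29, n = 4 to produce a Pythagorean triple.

a = m² - n² = 29² - 4² = 841 - 16 = 825
b = 2mn = 2·29·4 = 232
c = m² + n² = 841 + 16 = 857
Verify: 825² + 232² = 680625 + 53824 = 734449 = 857² ✓

(825, 232, 857)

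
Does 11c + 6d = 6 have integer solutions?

Step 1: Compute gcd(11, 6).
gcd(11, 6) = 1

Step 2: Check divisibility.
Does 1 divide 6? 6 = 1 x 6, so yes.

By the theorem on linear Diophantine equations, 11c + 6d = 6 has integer solutions if and only if gcd(11, 6) divides 6. Since 1 | 6, solutions exist.

Yes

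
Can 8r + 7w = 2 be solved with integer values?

Step 1: Compute gcd(8, 7).
gcd(8, 7) = 1

Step 2: Check divisibility.
Does 1 divide 2? 2 = 1 x 2, so yes.

By the theorem on linear Diophantine equations, 8r + 7w = 2 has integer solutions if and only if gcd(8, 7) divides 2. Since 1 | 2, solutions exist.

Yes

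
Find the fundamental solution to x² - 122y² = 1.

We seek the smallest positive integers (x, y) with x² - 122y² = 1, i.e., x² = 122y² + 1.
Try successive y values:
y = 1: x² = 122·1² + 1 = 123, not a perfect square
y = 2: x² = 122·2² + 1 = 489, not a perfect square
y = 3: x² = 122·3² + 1 = 1099, not a perfect square
... continuing the search (or via continued fractions) ...
y = 22: x² = 122·22² + 1 = 59049, x = 243 ✓

Verify: 243² - 122·22² = 59049 - 59048 = 1 ✓

x = 243, y = 22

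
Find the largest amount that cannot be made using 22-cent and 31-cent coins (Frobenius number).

For two coprime denominations a and b, the Frobenius number (largest value not representable as a non-negative combination) is ab - a - b.
Here gcd(22, 31) = 1, so they are coprime.
F(22, 31) = 22·31 - 22 - 31 = 682 - 53 = 629

629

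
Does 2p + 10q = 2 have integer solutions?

Step 1: Compute gcd(2, 10).
gcd(2, 10) = 2

Step 2: Check divisibility.
Does 2 divide 2? 2 = 2 x 1, so yes.

By the theorem on linear Diophantine equations, 2p + 10q = 2 has integer solutions if and only if gcd(2, 10) divides 2. Since 2 | 2, solutions exist.

Yes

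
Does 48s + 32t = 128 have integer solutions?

Step 1: Compute gcd(48, 32).
gcd(48, 32) = 16

Step 2: Check divisibility.
Does 16 divide 128? 128 = 16 x 8, so yes.

By the theorem on linear Diophantine equations, 48s + 32t = 128 has integer solutions if and only if gcd(48, 32) divides 128. Since 16 | 128, solutions exist.

Yes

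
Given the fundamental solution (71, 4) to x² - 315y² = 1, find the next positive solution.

Solutions to x² - Dy² = 1 are generated by powers of (x₀ + y₀√D).
The next solution satisfies x₁ + y₁√315 = (x₀ + y₀√315)², giving:
x₁ = x₀² + 315y₀² = 71² + 315·4² = 5041 + 5040 = 10081
y₁ = 2x₀y₀ = 2·71·4 = 568

Verify: 10081² - 315·568² = 101626561 - 101626560 = 1 ✓

x = 10081, y = 568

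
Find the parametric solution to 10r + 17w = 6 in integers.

Step 1: Compute gcd(10, 17) = 1.
Since 1 divides 6, solutions exist.

Step 2: Find a particular solution using extended Euclidean algorithm.
We get r₀ = -30, w₀ = 18.
Check: 10*-30 + 17*18 = 6 = 6 ✓

Step 3: Write the general solution.
r = -30 + (17/1)t = -30 + 17t
w = 18 - (10/1)t = 18 - 10t
for any integer t.

r = -30 + 17t, w = 18 - 10t for integer t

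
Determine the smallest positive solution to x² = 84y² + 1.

We seek the smallest positive integers (x, y) with x² - 84y² = 1, i.e., x² = 84y² + 1.
Try successive y values:
y = 1: x² = 84·1² + 1 = 85, not a perfect square
y = 2: x² = 84·2² + 1 = 337, not a perfect square
y = 3: x² = 84·3² + 1 = 757, not a perfect square
... continuing the search (or via continued fractions) ...
y = 6: x² = 84·6² + 1 = 3025, x = 55 ✓

Verify: 55² - 84·6² = 3025 - 3024 = 1 ✓

x = 55, y = 6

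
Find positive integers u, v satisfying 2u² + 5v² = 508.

Try small values of u and check whether (508 - 2u²)/5 is a perfect square.
u = 2: 2·2² = 8, so 5v² = 508 - 8 = 500, giving v² = 100, v = 10.
Check: 2·2² + 5·10² = 8 + 500 = 508 ✓

u = 2, v = 10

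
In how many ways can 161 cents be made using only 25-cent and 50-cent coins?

We need non-negative integers (x, y) with 25x + 50y = 161.
For each x from 0 to 6, check if (161 - 25x) is a non-negative multiple of 50.
Solutions (x, y): none
Count: 0

0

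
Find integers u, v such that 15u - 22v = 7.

Step 1: Check solvability.
gcd(15, 22) = 1
Since 1 divides 7, solutions exist.

Step 2: Apply extended Euclidean algorithm to find gcd.
We find integers such that 15*x0 + 22*y0 = 1

Step 3: Scale the particular solution.
Multiply by 7/1 = 7:
u = 21, v = 14

Step 4: Verify.
15*(21) - 22*(14) = 7 = 7 ✓

u = 21, v = 14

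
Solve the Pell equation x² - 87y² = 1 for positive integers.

We seek the smallest positive integers (x, y) with x² - 87y² = 1, i.e., x² = 87y² + 1.
Try successive y values:
y = 1: x² = 87·1² + 1 = 88, not a perfect square
y = 2: x² = 87·2² + 1 = 349, not a perfect square
y = 3: x² = 87·3² + 1 = 784, x = 28 ✓

Verify: 28² - 87·3² = 784 - 783 = 1 ✓

x = 28, y = 3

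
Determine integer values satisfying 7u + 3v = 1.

Step 1: Check solvability.
gcd(7, 3) = 1
Since 1 divides 1, solutions exist.

Step 2: Apply extended Euclidean algorithm to find gcd.
We find integers such that 7*x0 + 3*y0 = 1

Step 3: Scale the particular solution.
Multiply by 1/1 = 1:
u = 1, v = -2

Step 4: Verify.
7*(1) + 3*(-2) = 1 = 1 ✓

u = 1, v = -2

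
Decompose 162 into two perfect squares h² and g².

We need to find integers h, g > 0 such that h² + g² = 162.
Trying h = 9: g² = 162 - 9² = 162 - 81 = 81
g = 9
Check: 9² + 9² = 81 + 81 = 162 ✓

162 = 9² + 9²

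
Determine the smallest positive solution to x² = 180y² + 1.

We seek the smallest positive integers (x, y) with x² - 180y² = 1, i.e., x² = 180y² + 1.
Try successive y values:
y = 1: x² = 180·1² + 1 = 181, not a perfect square
y = 2: x² = 180·2² + 1 = 721, not a perfect square
y = 3: x² = 180·3² + 1 = 1621, not a perfect square
... continuing the search (or via continued fractions) ...
y = 12: x² = 180·12² + 1 = 25921, x = 161 ✓

Verify: 161² - 180·12² = 25921 - 25920 = 1 ✓

x = 161, y = 12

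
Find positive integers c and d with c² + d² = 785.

We need to find integers c, d > 0 such that c² + d² = 785.
Trying c = 1: d² = 785 - 1² = 785 - 1 = 784
d = 28
Check: 1² + 28² = 1 + 784 = 785 ✓

785 = 1² + 28²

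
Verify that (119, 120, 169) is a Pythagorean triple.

Compute a² + b²:
119² + 120² = 14161 + 14400 = 28561
Compute c²:
169² = 28561
Since 28561 = 28561, it is a Pythagorean triple.

Yes, it is a Pythagorean triple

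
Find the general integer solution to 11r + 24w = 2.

Step 1: Compute gcd(11, 24) = 1.
Since 1 divides 2, solutions exist.

Step 2: Find a particular solution using extended Euclidean algorithm.
We get r₀ = 22, w₀ = -10.
Check: 11*22 + 24*-10 = 2 = 2 ✓

Step 3: Write the general solution.
r = 22 + (24/1)t = 22 + 24t
w = -10 - (11/1)t = -10 - 11t
for any integer t.

r = 22 + 24t, w = -10 - 11t for integer t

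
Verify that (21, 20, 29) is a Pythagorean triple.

Compute a² + b² = 21² + 20² = 441 + 400 = 841
Compute c² = 29² = 841
Since 841 = 841, confirmed.

Yes, it is a Pythagorean triple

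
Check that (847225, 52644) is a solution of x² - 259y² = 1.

Compute x² = 847225² = 717790200625
Compute 259y² = 259·52644² = 259·2771390736 = 717790200624
x² - 259y² = 717790200625 - 717790200624 = 1
Since this equals 1, (847225, 52644) is a solution.

Yes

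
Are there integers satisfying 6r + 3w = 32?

Step 1: Compute gcd(6, 3).
gcd(6, 3) = 3

Step 2: Check divisibility.
Does 3 divide 32? 32 = 3 x 10 + 2, so no.

By the theorem on linear Diophantine equations, 6r + 3w = 32 has integer solutions if and only if gcd(6, 3) divides 32. Since 3 does not divide 32, no solutions exist.

No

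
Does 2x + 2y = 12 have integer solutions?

Step 1: Compute gcd(2, 2).
gcd(2, 2) = 2

Step 2: Check divisibility.
Does 2 divide 12? 12 = 2 x 6, so yes.

By the theorem on linear Diophantine equations, 2x + 2y = 12 has integer solutions if and only if gcd(2, 2) divides 12. Since 2 | 12, solutions exist.

Yes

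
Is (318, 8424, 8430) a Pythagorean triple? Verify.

Compute a² + b² = 318² + 8424² = 101124 + 70963776 = 71064900
Compute c² = 8430² = 71064900
Since 71064900 = 71064900, confirmed.

Yes, it is a Pythagorean triple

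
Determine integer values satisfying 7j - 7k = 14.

Step 1: Check solvability.
gcd(7, 7) = 7
Since 7 divides 14, solutions exist.

Step 2: Apply extended Euclidean algorithm to find gcd.
We find integers such that 7*x0 + 7*y0 = 7

Step 3: Scale the particular solution.
Multiply by 14/7 = 2:
j = 0, k = -2

Step 4: Verify.
7*(0) - 7*(-2) = 14 = 14 ✓

j = 0, k = -2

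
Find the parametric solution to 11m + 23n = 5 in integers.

Step 1: Compute gcd(11, 23) = 1.
Since 1 divides 5, solutions exist.

Step 2: Find a particular solution using extended Euclidean algorithm.
We get m₀ = -10, n₀ = 5.
Check: 11*-10 + 23*5 = 5 = 5 ✓

Step 3: Write the general solution.
m = -10 + (23/1)t = -10 + 23t
n = 5 - (11/1)t = 5 - 11t
for any integer t.

m = -10 + 23t, n = 5 - 11t for integer t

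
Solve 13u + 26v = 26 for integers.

Step 1: Check solvability.
gcd(13, 26) = 13
Since 13 divides 26, solutions exist.

Step 2: Apply extended Euclidean algorithm to find gcd.
We find integers such that 13*x0 + 26*y0 = 13

Step 3: Scale the particular solution.
Multiply by 26/13 = 2:
u = 2, v = 0

Step 4: Verify.
13*(2) + 26*(0) = 26 = 26 ✓

u = 2, v = 0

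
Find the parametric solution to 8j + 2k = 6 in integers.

Step 1: Compute gcd(8, 2) = 2.
Since 2 divides 6, solutions exist.

Step 2: Find a particular solution using extended Euclidean algorithm.
We get j₀ = 0, k₀ = 3.
Check: 8*0 + 2*3 = 6 = 6 ✓

Step 3: Write the general solution.
j = 0 + (2/2)t = 0 + 1t
k = 3 - (8/2)t = 3 - 4t
for any integer t.

j = 0 + 1t, k = 3 - 4t for integer t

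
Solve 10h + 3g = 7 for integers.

Step 1: Check solvability.
gcd(10, 3) = 1
Since 1 divides 7, solutions exist.

Step 2: Apply extended Euclidean algorithm to find gcd.
We find integers such that 10*x0 + 3*y0 = 1

Step 3: Scale the particular solution.
Multiply by 7/1 = 7:
h = 7, g = -21

Step 4: Verify.
10*(7) + 3*(-21) = 7 = 7 ✓

h = 7, g = -21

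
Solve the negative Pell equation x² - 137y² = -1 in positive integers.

We need x² = 137y² - 1. Try successive y:
y = 1: x² = 137·1² - 1 = 136, not a perfect square
y = 2: x² = 137·2² - 1 = 547, not a perfect square
y = 3: x² = 137·3² - 1 = 1232, not a perfect square
...
y = 149: x² = 137·149² - 1 = 3041536 = 1744² ✓
Check: 1744² - 137·149² = 3041536 - 3041537 = -1 ✓

x = 1744, y = 149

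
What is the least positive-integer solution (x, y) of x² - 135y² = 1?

We seek the smallest positive integers (x, y) with x² - 135y² = 1, i.e., x² = 135y² + 1.
Try successive y values:
y = 1: x² = 135·1² + 1 = 136, not a perfect square
y = 2: x² = 135·2² + 1 = 541, not a perfect square
y = 3: x² = 135·3² + 1 = 1216, not a perfect square
... continuing the search (or via continued fractions) ...
y = 21: x² = 135·21² + 1 = 59536, x = 244 ✓

Verify: 244² - 135·21² = 59536 - 59535 = 1 ✓

x = 244, y = 21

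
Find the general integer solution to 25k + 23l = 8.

Step 1: Compute gcd(25, 23) = 1.
Since 1 divides 8, solutions exist.

Step 2: Find a particular solution using extended Euclidean algorithm.
We get k₀ = -88, l₀ = 96.
Check: 25*-88 + 23*96 = 8 = 8 ✓

Step 3: Write the general solution.
k = -88 + (23/1)t = -88 + 23t
l = 96 - (25/1)t = 96 - 25t
for any integer t.

k = -88 + 23t, l = 96 - 25t for integer t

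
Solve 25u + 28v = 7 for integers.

Step 1: Check solvability.
gcd(25, 28) = 1
Since 1 divides 7, solutions exist.

Step 2: Apply extended Euclidean algorithm to find gcd.
We find integers such that 25*x0 + 28*y0 = 1

Step 3: Scale the particular solution.
Multiply by 7/1 = 7:
u = 63, v = -56

Step 4: Verify.
25*(63) + 28*(-56) = 7 = 7 ✓

u = 63, v = -56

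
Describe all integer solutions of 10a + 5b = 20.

Step 1: Compute gcd(10, 5) = 5.
Since 5 divides 20, solutions exist.

Step 2: Find a particular solution using extended Euclidean algorithm.
We get a₀ = 0, b₀ = 4.
Check: 10*0 + 5*4 = 20 = 20 ✓

Step 3: Write the general solution.
a = 0 + (5/5)t = 0 + 1t
b = 4 - (10/5)t = 4 - 2t
for any integer t.

a = 0 + 1t, b = 4 - 2t for integer t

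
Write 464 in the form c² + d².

We need to find integers c, d > 0 such that c² + d² = 464.
Trying c = 8: d² = 464 - 8² = 464 - 64 = 400
d = 20
Check: 8² + 20² = 64 + 400 = 464 ✓

464 = 8² + 20²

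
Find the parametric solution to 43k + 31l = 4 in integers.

Step 1: Compute gcd(43, 31) = 1.
Since 1 divides 4, solutions exist.

Step 2: Find a particular solution using extended Euclidean algorithm.
We get k₀ = 52, l₀ = -72.
Check: 43*52 + 31*-72 = 4 = 4 ✓

Step 3: Write the general solution.
k = 52 + (31/1)t = 52 + 31t
l = -72 - (43/1)t = -72 - 43t
for any integer t.

k = 52 + 31t, l = -72 - 43t for integer t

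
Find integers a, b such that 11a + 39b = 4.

Step 1: Check solvability.
gcd(11, 39) = 1
Since 1 divides 4, solutions exist.

Step 2: Apply extended Euclidean algorithm to find gcd.
We find integers such that 11*x0 + 39*y0 = 1

Step 3: Scale the particular solution.
Multiply by 4/1 = 4:
a = -28, b = 8

Step 4: Verify.
11*(-28) + 39*(8) = 4 = 4 ✓

a = -28, b = 8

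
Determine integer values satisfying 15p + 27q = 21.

Step 1: Check solvability.
gcd(15, 27) = 3
Since 3 divides 21, solutions exist.

Step 2: Apply extended Euclidean algorithm to find gcd.
We find integers such that 15*x0 + 27*y0 = 3

Step 3: Scale the particular solution.
Multiply by 21/3 = 7:
p = 14, q = -7

Step 4: Verify.
15*(14) + 27*(-7) = 21 = 21 ✓

p = 14, q = -7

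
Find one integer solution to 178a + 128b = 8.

Step 1: Check solvability.
gcd(178, 128) = 2
Since 2 divides 8, solutions exist.

Step 2: Apply extended Euclidean algorithm to find gcd.
We find integers such that 178*x0 + 128*y0 = 2

Step 3: Scale the particular solution.
Multiply by 8/2 = 4:
a = -92, b = 128

Step 4: Verify.
178*(-92) + 128*(128) = 8 = 8 ✓

a = -92, b = 128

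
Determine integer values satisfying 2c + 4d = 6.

Step 1: Check solvability.
gcd(2, 4) = 2
Since 2 divides 6, solutions exist.

Step 2: Apply extended Euclidean algorithm to find gcd.
We find integers such that 2*x0 + 4*y0 = 2

Step 3: Scale the particular solution.
Multiply by 6/2 = 3:
c = 3, d = 0

Step 4: Verify.
2*(3) + 4*(0) = 6 = 6 ✓

c = 3, d = 0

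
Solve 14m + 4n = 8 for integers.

Step 1: Check solvability.
gcd(14, 4) = 2
Since 2 divides 8, solutions exist.

Step 2: Apply extended Euclidean algorithm to find gcd.
We find integers such that 14*x0 + 4*y0 = 2

Step 3: Scale the particular solution.
Multiply by 8/2 = 4:
m = 4, n = -12

Step 4: Verify.
14*(4) + 4*(-12) = 8 = 8 ✓

m = 4, n = -12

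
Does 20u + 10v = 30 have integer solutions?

Step 1: Compute gcd(20, 10).
gcd(20, 10) = 10

Step 2: Check divisibility.
Does 10 divide 30? 30 = 10 x 3, so yes.

By the theorem on linear Diophantine equations, 20u + 10v = 30 has integer solutions if and only if gcd(20, 10) divides 30. Since 10 | 30, solutions exist.

Yes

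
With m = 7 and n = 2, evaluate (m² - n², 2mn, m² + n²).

a = m² - n² = 49 - 4 = 45
b = 2mn = 2·7·2 = 28
c = m² + n² = 49 + 4 = 53
Verify: 45² + 28² = 2025 + 784 = 2809 = 53² ✓

(45, 28, 53)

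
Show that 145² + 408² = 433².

Compute a² + b²:
145² + 408² = 21025 + 166464 = 187489
Compute c²:
433² = 187489
Since 187489 = 187489, it is a Pythagorean triple.

Yes, it is a Pythagorean triple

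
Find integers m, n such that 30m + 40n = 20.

Step 1: Check solvability.
gcd(30, 40) = 10
Since 10 divides 20, solutions exist.

Step 2: Apply extended Euclidean algorithm to find gcd.
We find integers such that 30*x0 + 40*y0 = 10

Step 3: Scale the particular solution.
Multiply by 20/10 = 2:
m = -2, n = 2

Step 4: Verify.
30*(-2) + 40*(2) = 20 = 20 ✓

m = -2, n = 2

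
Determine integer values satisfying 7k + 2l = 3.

Step 1: Check solvability.
gcd(7, 2) = 1
Since 1 divides 3, solutions exist.

Step 2: Apply extended Euclidean algorithm to find gcd.
We find integers such that 7*x0 + 2*y0 = 1

Step 3: Scale the particular solution.
Multiply by 3/1 = 3:
k = 3, l = -9

Step 4: Verify.
7*(3) + 2*(-9) = 3 = 3 ✓

k = 3, l = -9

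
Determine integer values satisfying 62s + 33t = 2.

Step 1: Check solvability.
gcd(62, 33) = 1
Since 1 divides 2, solutions exist.

Step 2: Apply extended Euclidean algorithm to find gcd.
We find integers such that 62*x0 + 33*y0 = 1

Step 3: Scale the particular solution.
Multiply by 2/1 = 2:
s = 16, t = -30

Step 4: Verify.
62*(16) + 33*(-30) = 2 = 2 ✓

s = 16, t = -30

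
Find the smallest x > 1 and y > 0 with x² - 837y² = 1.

We seek the smallest positive integers (x, y) with x² - 837y² = 1, i.e., x² = 837y² + 1.
Try successive y values:
y = 1: x² = 837·1² + 1 = 838, not a perfect square
y = 2: x² = 837·2² + 1 = 3349, not a perfect square
y = 3: x² = 837·3² + 1 = 7534, not a perfect square
... continuing the search (or via continued fractions) ...
y = 420: x² = 837·420² + 1 = 147646801, x = 12151 ✓

Verify: 12151² - 837·420² = 147646801 - 147646800 = 1 ✓

x = 12151, y = 420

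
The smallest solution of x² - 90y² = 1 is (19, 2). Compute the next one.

Solutions to x² - Dy² = 1 are generated by powers of (x₀ + y₀√D).
The next solution satisfies x₁ + y₁√90 = (x₀ + y₀√90)², giving:
x₁ = x₀² + 90y₀² = 19² + 90·2² = 361 + 360 = 721
y₁ = 2x₀y₀ = 2·19·2 = 76

Verify: 721² - 90·76² = 519841 - 519840 = 1 ✓

x = 721, y = 76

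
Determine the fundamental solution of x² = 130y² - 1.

We need x² = 130y² - 1. Try successive y:
y = 1: x² = 130·1² - 1 = 129, not a perfect square
y = 2: x² = 130·2² - 1 = 519, not a perfect square
y = 3: x² = 130·3² - 1 = 1169, not a perfect square
...
y = 5: x² = 130·5² - 1 = 3249 = 57² ✓
Check: 57² - 130·5² = 3249 - 3250 = -1 ✓

x = 57, y = 5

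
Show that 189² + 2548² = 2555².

Compute a² + b² = 189² + 2548² = 35721 + 6492304 = 6528025
Compute c² = 2555² = 6528025
Since 6528025 = 6528025, confirmed.

Yes, it is a Pythagorean triple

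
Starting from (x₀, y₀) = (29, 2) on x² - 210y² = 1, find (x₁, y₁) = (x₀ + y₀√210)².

Solutions to x² - Dy² = 1 are generated by powers of (x₀ + y₀√D).
The next solution satisfies x₁ + y₁√210 = (x₀ + y₀√210)², giving:
x₁ = x₀² + 210y₀² = 29² + 210·2² = 841 + 840 = 1681
y₁ = 2x₀y₀ = 2·29·2 = 116

Verify: 1681² - 210·116² = 2825761 - 2825760 = 1 ✓

x = 1681, y = 116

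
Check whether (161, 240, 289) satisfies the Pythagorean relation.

Compute a² + b²:
161² + 240² = 25921 + 57600 = 83521
Compute c²:
289² = 83521
Since 83521 = 83521, it is a Pythagorean triple.

Yes, it is a Pythagorean triple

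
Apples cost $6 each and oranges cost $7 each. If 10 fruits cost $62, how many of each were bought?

Let a = apples, o = oranges.
a + o = 10
6a + 7o = 62
Substitute o = 10 - a:
6a + 7(10 - a) = 62
(6 - 7)a = 62 - 70
-1a = -8
a = 8, o = 10 - 8 = 2

Apples: 8, Oranges: 2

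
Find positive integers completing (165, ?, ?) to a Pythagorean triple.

We need the other leg and hypotenuse such that 165² + x² = c².
Take x = 52, c = 173: 165² + 52² = 27225 + 2704 = 29929 = 173² ✓
Triple: (165, 52, 173)

(165, 52, 173)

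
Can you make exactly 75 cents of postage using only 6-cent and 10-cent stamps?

We need non-negative x, y with 6x + 10y = 75.
gcd(6, 10) = 2, and 2 does not divide 75.
No integer solutions exist, so certainly no non-negative ones.

No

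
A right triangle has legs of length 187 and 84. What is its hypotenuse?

c² = a² + b² = 187² + 84² = 34969 + 7056 = 42025
c = 205

205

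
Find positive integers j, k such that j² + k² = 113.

Search for j with 113 - j² a perfect square.
j = 7: 113 - 7² = 113 - 49 = 64 = 8² ✓
So j = 7, k = 8.

j = 7, k = 8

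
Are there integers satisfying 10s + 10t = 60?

Step 1: Compute gcd(10, 10).
gcd(10, 10) = 10

Step 2: Check divisibility.
Does 10 divide 60? 60 = 10 x 6, so yes.

By the theorem on linear Diophantine equations, 10s + 10t = 60 has integer solutions if and only if gcd(10, 10) divides 60. Since 10 | 60, solutions exist.

Yes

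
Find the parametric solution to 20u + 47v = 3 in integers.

Step 1: Compute gcd(20, 47) = 1.
Since 1 divides 3, solutions exist.

Step 2: Find a particular solution using extended Euclidean algorithm.
We get u₀ = -21, v₀ = 9.
Check: 20*-21 + 47*9 = 3 = 3 ✓

Step 3: Write the general solution.
u = -21 + (47/1)t = -21 + 47t
v = 9 - (20/1)t = 9 - 20t
for any integer t.

u = -21 + 47t, v = 9 - 20t for integer t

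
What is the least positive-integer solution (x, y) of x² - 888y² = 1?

We seek the smallest positive integers (x, y) with x² - 888y² = 1, i.e., x² = 888y² + 1.
Try successive y values:
y = 1: x² = 888·1² + 1 = 889, not a perfect square
y = 2: x² = 888·2² + 1 = 3553, not a perfect square
y = 3: x² = 888·3² + 1 = 7993, not a perfect square
... continuing the search (or via continued fractions) ...
y = 5: x² = 888·5² + 1 = 22201, x = 149 ✓

Verify: 149² - 888·5² = 22201 - 22200 = 1 ✓

x = 149, y = 5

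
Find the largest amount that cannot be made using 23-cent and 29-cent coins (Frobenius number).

For two coprime denominations a and b, the Frobenius number (largest value not representable as a non-negative combination) is ab - a - b.
Here gcd(23, 29) = 1, so they are coprime.
F(23, 29) = 23·29 - 23 - 29 = 667 - 52 = 615

615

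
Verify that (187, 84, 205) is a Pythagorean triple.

Compute a² + b²:
187² + 84² = 34969 + 7056 = 42025
Compute c²:
205² = 42025
Since 42025 = 42025, it is a Pythagorean triple.

Yes, it is a Pythagorean triple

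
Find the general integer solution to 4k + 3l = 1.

Step 1: Compute gcd(4, 3) = 1.
Since 1 divides 1, solutions exist.

Step 2: Find a particular solution using extended Euclidean algorithm.
We get k₀ = 1, l₀ = -1.
Check: 4*1 + 3*-1 = 1 = 1 ✓

Step 3: Write the general solution.
k = 1 + (3/1)t = 1 + 3t
l = -1 - (4/1)t = -1 - 4t
for any integer t.

k = 1 + 3t, l = -1 - 4t for integer t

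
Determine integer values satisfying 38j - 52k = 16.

Step 1: Check solvability.
gcd(38, 52) = 2
Since 2 divides 16, solutions exist.

Step 2: Apply extended Euclidean algorithm to find gcd.
We find integers such that 38*x0 + 52*y0 = 2

Step 3: Scale the particular solution.
Multiply by 16/2 = 8:
j = 88, k = 64

Step 4: Verify.
38*(88) - 52*(64) = 16 = 16 ✓

j = 88, k = 64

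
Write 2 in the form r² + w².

We need to find integers r, w > 0 such that r² + w² = 2.
Trying r = 1: w² = 2 - 1² = 2 - 1 = 1
w = 1
Check: 1² + 1² = 1 + 1 = 2 ✓

2 = 1² + 1²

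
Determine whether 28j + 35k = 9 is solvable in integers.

Step 1: Compute gcd(28, 35).
gcd(28, 35) = 7

Step 2: Check divisibility.
Does 7 divide 9? 9 = 7 x 1 + 2, so no.

By the theorem on linear Diophantine equations, 28j + 35k = 9 has integer solutions if and only if gcd(28, 35) divides 9. Since 7 does not divide 9, no solutions exist.

No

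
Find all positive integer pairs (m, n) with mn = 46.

The positive divisors of 46 are: 1, 2, 23, 46.
Each divisor d gives the pair (d, 46/d):
(1, 46), (2, 23), (23, 2), (46, 1)

(1, 46), (2, 23), (23, 2), (46, 1)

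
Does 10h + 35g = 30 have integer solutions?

Step 1: Compute gcd(10, 35).
gcd(10, 35) = 5

Step 2: Check divisibility.
Does 5 divide 30? 30 = 5 x 6, so yes.

By the theorem on linear Diophantine equations, 10h + 35g = 30 has integer solutions if and only if gcd(10, 35) divides 30. Since 5 | 30, solutions exist.

Yes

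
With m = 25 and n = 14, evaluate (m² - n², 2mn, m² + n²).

a = m² - n² = 625 - 196 = 429
b = 2mn = 2·25·14 = 700
c = m² + n² = 625 + 196 = 821
Verify: 429² + 700² = 184041 + 490000 = 674041 = 821² ✓

(429, 700, 821)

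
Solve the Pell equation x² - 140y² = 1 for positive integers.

We seek the smallest positive integers (x, y) with x² - 140y² = 1, i.e., x² = 140y² + 1.
Try successive y values:
y = 1: x² = 140·1² + 1 = 141, not a perfect square
y = 2: x² = 140·2² + 1 = 561, not a perfect square
y = 3: x² = 140·3² + 1 = 1261, not a perfect square
... continuing the search (or via continued fractions) ...
y = 6: x² = 140·6² + 1 = 5041, x = 71 ✓

Verify: 71² - 140·6² = 5041 - 5040 = 1 ✓

x = 71, y = 6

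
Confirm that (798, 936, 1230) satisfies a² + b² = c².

Compute a² + b² = 798² + 936² = 636804 + 876096 = 1512900
Compute c² = 1230² = 1512900
Since 1512900 = 1512900, confirmed.

Yes, it is a Pythagorean triple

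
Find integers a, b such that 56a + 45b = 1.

Step 1: Check solvability.
gcd(56, 45) = 1
Since 1 divides 1, solutions exist.

Step 2: Apply extended Euclidean algorithm to find gcd.
We find integers such that 56*x0 + 45*y0 = 1

Step 3: Scale the particular solution.
Multiply by 1/1 = 1:
a = -4, b = 5

Step 4: Verify.
56*(-4) + 45*(5) = 1 = 1 ✓

a = -4, b = 5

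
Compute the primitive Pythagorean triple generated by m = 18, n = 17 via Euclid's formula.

a = m² - n² = 324 - 289 = 35
b = 2mn = 2·18·17 = 612
c = m² + n² = 324 + 289 = 613
Verify: 35² + 612² = 1225 + 374544 = 375769 = 613² ✓

(35, 612, 613)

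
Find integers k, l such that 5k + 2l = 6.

Step 1: Check solvability.
gcd(5, 2) = 1
Since 1 divides 6, solutions exist.

Step 2: Apply extended Euclidean algorithm to find gcd.
We find integers such that 5*x0 + 2*y0 = 1

Step 3: Scale the particular solution.
Multiply by 6/1 = 6:
k = 6, l = -12

Step 4: Verify.
5*(6) + 2*(-12) = 6 = 6 ✓

k = 6, l = -12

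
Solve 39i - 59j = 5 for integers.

Step 1: Check solvability.
gcd(39, 59) = 1
Since 1 divides 5, solutions exist.

Step 2: Apply extended Euclidean algorithm to find gcd.
We find integers such that 39*x0 + 59*y0 = 1

Step 3: Scale the particular solution.
Multiply by 5/1 = 5:
i = -15, j = -10

Step 4: Verify.
39*(-15) - 59*(-10) = 5 = 5 ✓

i = -15, j = -10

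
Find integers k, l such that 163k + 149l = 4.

Step 1: Check solvability.
gcd(163, 149) = 1
Since 1 divides 4, solutions exist.

Step 2: Apply extended Euclidean algorithm to find gcd.
We find integers such that 163*x0 + 149*y0 = 1

Step 3: Scale the particular solution.
Multiply by 4/1 = 4:
k = 128, l = -140

Step 4: Verify.
163*(128) + 149*(-140) = 4 = 4 ✓

k = 128, l = -140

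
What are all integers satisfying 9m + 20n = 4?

Step 1: Compute gcd(9, 20) = 1.
Since 1 divides 4, solutions exist.

Step 2: Find a particular solution using extended Euclidean algorithm.
We get m₀ = 36, n₀ = -16.
Check: 9*36 + 20*-16 = 4 = 4 ✓

Step 3: Write the general solution.
m = 36 + (20/1)t = 36 + 20t
n = -16 - (9/1)t = -16 - 9t
for any integer t.

m = 36 + 20t, n = -16 - 9t for integer t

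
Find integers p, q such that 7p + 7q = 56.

Step 1: Check solvability.
gcd(7, 7) = 7
Since 7 divides 56, solutions exist.

Step 2: Apply extended Euclidean algorithm to find gcd.
We find integers such that 7*x0 + 7*y0 = 7

Step 3: Scale the particular solution.
Multiply by 56/7 = 8:
p = 0, q = 8

Step 4: Verify.
7*(0) + 7*(8) = 56 = 56 ✓

p = 0, q = 8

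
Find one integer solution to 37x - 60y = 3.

Step 1: Check solvability.
gcd(37, 60) = 1
Since 1 divides 3, solutions exist.

Step 2: Apply extended Euclidean algorithm to find gcd.
We find integers such that 37*x0 + 60*y0 = 1

Step 3: Scale the particular solution.
Multiply by 3/1 = 3:
x = 39, y = 24

Step 4: Verify.
37*(39) - 60*(24) = 3 = 3 ✓

x = 39, y = 24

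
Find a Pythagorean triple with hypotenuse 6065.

We need a² + b² = 6065² = 36784225.
Trying: 1225² + 5940² = 1500625 + 35283600 = 36784225 ✓

(1225, 5940, 6065)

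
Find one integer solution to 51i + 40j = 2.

Step 1: Check solvability.
gcd(51, 40) = 1
Since 1 divides 2, solutions exist.

Step 2: Apply extended Euclidean algorithm to find gcd.
We find integers such that 51*x0 + 40*y0 = 1

Step 3: Scale the particular solution.
Multiply by 2/1 = 2:
i = 22, j = -28

Step 4: Verify.
51*(22) + 40*(-28) = 2 = 2 ✓

i = 22, j = -28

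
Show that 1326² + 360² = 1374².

Compute a² + b² = 1326² + 360² = 1758276 + 129600 = 1887876
Compute c² = 1374² = 1887876
Since 1887876 = 1887876, confirmed.

Yes, it is a Pythagorean triple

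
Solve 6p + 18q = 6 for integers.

Step 1: Check solvability.
gcd(6, 18) = 6
Since 6 divides 6, solutions exist.

Step 2: Apply extended Euclidean algorithm to find gcd.
We find integers such that 6*x0 + 18*y0 = 6

Step 3: Scale the particular solution.
Multiply by 6/6 = 1:
p = 1, q = 0

Step 4: Verify.
6*(1) + 18*(0) = 6 = 6 ✓

p = 1, q = 0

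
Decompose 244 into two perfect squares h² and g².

We need to find integers h, g > 0 such that h² + g² = 244.
Trying h = 10: g² = 244 - 10² = 244 - 100 = 144
g = 12
Check: 10² + 12² = 100 + 144 = 244 ✓

244 = 10² + 12²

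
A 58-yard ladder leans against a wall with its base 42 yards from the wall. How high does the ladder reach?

The ladder, wall, and ground form a right triangle with hypotenuse 58 and one leg 42.
By the Pythagorean theorem: h² = 58² - 42² = 3364 - 1764 = 1600
h = √1600 = 40 yards

40 yards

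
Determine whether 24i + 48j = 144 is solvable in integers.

Step 1: Compute gcd(24, 48).
gcd(24, 48) = 24

Step 2: Check divisibility.
Does 24 divide 144? 144 = 24 x 6, so yes.

By the theorem on linear Diophantine equations, 24i + 48j = 144 has integer solutions if and only if gcd(24, 48) divides 144. Since 24 | 144, solutions exist.

Yes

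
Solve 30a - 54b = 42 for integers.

Step 1: Check solvability.
gcd(30, 54) = 6
Since 6 divides 42, solutions exist.

Step 2: Apply extended Euclidean algorithm to find gcd.
We find integers such that 30*x0 + 54*y0 = 6

Step 3: Scale the particular solution.
Multiply by 42/6 = 7:
a = 14, b = 7

Step 4: Verify.
30*(14) - 54*(7) = 42 = 42 ✓

a = 14, b = 7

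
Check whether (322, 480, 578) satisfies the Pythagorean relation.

Compute a² + b²:
322² + 480² = 103684 + 230400 = 334084
Compute c²:
578² = 334084
Since 334084 = 334084, it is a Pythagorean triple.

Yes, it is a Pythagorean triple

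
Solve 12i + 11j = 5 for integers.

Step 1: Check solvability.
gcd(12, 11) = 1
Since 1 divides 5, solutions exist.

Step 2: Apply extended Euclidean algorithm to find gcd.
We find integers such that 12*x0 + 11*y0 = 1

Step 3: Scale the particular solution.
Multiply by 5/1 = 5:
i = 5, j = -5

Step 4: Verify.
12*(5) + 11*(-5) = 5 = 5 ✓

i = 5, j = -5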